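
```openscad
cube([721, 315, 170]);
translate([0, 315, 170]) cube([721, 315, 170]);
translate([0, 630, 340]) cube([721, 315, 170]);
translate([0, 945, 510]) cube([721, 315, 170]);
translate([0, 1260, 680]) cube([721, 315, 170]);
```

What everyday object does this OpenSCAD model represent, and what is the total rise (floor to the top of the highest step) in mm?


A staircase. The total rise is 850 mm.

5 identical blocks, each offset up and back from the previous — a staircase. Each step is 170 mm tall and there are 5 of them, so the total rise is 5 × 170 = 850 mm.


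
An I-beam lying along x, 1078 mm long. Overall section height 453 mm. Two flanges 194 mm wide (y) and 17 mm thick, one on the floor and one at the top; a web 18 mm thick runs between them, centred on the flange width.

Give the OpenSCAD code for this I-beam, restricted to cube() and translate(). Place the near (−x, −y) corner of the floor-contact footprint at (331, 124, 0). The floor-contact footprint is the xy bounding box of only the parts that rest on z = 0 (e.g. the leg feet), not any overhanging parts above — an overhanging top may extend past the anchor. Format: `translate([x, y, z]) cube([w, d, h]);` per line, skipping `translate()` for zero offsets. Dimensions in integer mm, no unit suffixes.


translate([331, 124, 0]) cube([1078, 194, 17]);
translate([331, 212, 17]) cube([1078, 18, 419]);
translate([331, 124, 436]) cube([1078, 194, 17]);


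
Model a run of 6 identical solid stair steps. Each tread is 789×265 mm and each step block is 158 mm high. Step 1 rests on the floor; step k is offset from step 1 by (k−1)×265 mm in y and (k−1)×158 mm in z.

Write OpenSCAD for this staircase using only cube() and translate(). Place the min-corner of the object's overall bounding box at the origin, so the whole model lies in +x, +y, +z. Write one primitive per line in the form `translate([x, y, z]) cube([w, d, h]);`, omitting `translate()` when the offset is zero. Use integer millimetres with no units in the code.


cube([789, 265, 158]);
translate([0, 265, 158]) cube([789, 265, 158]);
translate([0, 530, 316]) cube([789, 265, 158]);
translate([0, 795, 474]) cube([789, 265, 158]);
translate([0, 1060, 632]) cube([789, 265, 158]);
translate([0, 1325, 790]) cube([789, 265, 158]);


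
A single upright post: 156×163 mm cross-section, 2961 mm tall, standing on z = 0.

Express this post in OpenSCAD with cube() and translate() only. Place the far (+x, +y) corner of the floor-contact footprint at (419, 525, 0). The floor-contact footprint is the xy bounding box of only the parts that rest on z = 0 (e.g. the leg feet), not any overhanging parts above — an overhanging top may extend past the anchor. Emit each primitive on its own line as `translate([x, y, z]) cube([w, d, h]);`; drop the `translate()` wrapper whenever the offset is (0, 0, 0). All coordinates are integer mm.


translate([263, 362, 0]) cube([156, 163, 2961]);


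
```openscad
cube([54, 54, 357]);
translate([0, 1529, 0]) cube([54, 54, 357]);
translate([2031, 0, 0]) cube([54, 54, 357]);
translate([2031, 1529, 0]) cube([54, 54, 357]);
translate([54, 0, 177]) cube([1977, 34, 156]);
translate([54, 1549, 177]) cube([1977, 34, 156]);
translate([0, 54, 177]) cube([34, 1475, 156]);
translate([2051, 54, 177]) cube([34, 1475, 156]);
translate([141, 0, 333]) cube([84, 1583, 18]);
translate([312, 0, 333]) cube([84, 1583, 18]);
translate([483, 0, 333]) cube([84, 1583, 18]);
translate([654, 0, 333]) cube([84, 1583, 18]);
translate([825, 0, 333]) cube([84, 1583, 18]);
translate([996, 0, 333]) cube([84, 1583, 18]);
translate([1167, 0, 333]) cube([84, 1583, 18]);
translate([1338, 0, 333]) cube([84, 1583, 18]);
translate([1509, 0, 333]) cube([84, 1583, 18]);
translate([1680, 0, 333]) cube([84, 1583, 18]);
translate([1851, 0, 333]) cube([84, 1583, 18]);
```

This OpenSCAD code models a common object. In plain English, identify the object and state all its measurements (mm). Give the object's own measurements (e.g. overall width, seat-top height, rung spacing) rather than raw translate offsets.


A bed frame 2085 mm long (x) by 1583 mm wide (y). Four 54×54 mm corner posts, 357 mm tall, at the corners of the footprint. Four rails of 34 mm thickness and 156 mm height run between adjacent posts with their undersides at z = 177 mm, their outer faces flush with the outside of the frame (the two x-running rails run between the posts' inner faces; the two y-running rails run between the posts' inner faces). 11 slats, each 84 mm wide (x) and 18 mm thick, lie across the top of the two x-running rails, running the full 1583 mm width of the frame in y; along x they sit between the end posts with a 87 mm gap after the −x posts and between neighbouring slats, leaving 96 mm before the +x posts.


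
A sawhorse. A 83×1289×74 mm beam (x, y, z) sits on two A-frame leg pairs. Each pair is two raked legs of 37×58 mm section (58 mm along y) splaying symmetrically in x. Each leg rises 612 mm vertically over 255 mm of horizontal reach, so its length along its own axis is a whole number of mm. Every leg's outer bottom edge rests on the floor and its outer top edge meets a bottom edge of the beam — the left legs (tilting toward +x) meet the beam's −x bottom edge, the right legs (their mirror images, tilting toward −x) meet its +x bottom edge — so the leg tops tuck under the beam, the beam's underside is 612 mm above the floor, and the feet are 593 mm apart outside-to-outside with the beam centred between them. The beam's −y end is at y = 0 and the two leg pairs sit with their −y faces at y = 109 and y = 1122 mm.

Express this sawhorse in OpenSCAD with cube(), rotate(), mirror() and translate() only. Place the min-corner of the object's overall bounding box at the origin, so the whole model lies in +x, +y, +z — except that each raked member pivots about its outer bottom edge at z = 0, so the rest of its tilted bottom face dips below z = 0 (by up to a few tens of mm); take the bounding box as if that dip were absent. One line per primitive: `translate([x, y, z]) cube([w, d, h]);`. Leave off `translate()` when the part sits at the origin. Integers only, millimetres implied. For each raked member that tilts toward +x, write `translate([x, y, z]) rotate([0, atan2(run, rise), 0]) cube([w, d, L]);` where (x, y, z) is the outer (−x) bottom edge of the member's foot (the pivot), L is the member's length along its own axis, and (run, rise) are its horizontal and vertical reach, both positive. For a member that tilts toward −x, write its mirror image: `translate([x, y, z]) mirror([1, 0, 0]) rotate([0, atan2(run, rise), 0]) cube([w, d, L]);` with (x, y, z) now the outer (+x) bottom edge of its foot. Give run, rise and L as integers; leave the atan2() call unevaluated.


// leg length = √(255² + 612²) = 663
// right-leg outer foot x = 2·255 + 83 = 593
// beam min-corner = (255, 0, 612)
translate([255, 0, 612]) cube([83, 1289, 74]);
translate([0, 109, 0]) rotate([0, atan2(255, 612), 0]) cube([37, 58, 663]);
translate([593, 109, 0]) mirror([1, 0, 0]) rotate([0, atan2(255, 612), 0]) cube([37, 58, 663]);
translate([0, 1122, 0]) rotate([0, atan2(255, 612), 0]) cube([37, 58, 663]);
translate([593, 1122, 0]) mirror([1, 0, 0]) rotate([0, atan2(255, 612), 0]) cube([37, 58, 663]);


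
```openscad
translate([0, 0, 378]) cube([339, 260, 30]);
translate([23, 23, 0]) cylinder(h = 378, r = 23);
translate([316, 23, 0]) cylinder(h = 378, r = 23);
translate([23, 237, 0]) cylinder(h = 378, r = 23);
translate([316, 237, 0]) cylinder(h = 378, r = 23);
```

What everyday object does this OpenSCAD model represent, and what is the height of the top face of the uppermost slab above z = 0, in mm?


A stool. The seat height is 408 mm.

A 339×260×30 slab at z = 378 on four corner cylinders — a stool. The seat top is 378 + 30 = 408 mm.


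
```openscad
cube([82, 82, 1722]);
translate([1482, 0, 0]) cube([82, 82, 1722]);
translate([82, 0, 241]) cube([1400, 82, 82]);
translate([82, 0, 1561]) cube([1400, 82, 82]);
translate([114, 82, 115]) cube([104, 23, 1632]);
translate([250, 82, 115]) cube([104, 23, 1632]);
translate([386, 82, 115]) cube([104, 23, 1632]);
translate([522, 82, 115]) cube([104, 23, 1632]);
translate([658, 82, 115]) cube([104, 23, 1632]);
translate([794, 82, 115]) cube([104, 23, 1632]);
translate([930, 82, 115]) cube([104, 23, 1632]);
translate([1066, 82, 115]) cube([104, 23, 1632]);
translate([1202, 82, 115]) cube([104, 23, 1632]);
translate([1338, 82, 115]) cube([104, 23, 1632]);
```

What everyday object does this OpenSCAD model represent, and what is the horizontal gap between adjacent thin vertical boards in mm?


A fence section. The picket gap is 32 mm.

Two posts, two rails, 10 pickets — a fence section. Span 1400 mm holds 10 pickets of 104 mm with 11 equal gaps: ⌊(1400 − 10·104) / 11⌋ = 32 mm.


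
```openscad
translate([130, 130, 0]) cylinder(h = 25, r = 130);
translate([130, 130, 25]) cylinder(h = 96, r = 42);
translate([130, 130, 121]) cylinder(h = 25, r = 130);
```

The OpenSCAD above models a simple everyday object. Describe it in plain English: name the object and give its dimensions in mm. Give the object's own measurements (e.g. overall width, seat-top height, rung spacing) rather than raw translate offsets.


A spool: two coaxial disc flanges of radius 130 mm and thickness 25 mm, joined by a core cylinder of radius 42 mm and height 96 mm. The lower flange rests on z = 0 and the three cylinders share a vertical axis.


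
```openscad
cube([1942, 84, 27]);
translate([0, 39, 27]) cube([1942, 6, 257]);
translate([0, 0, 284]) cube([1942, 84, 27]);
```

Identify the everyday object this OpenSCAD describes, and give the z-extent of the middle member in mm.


An I-beam. The web height is 257 mm.

Two wide flanges with a thin centred web — an I-beam. Overall 311 mm minus two 27 mm flanges gives a web of 311 − 2·27 = 257 mm.


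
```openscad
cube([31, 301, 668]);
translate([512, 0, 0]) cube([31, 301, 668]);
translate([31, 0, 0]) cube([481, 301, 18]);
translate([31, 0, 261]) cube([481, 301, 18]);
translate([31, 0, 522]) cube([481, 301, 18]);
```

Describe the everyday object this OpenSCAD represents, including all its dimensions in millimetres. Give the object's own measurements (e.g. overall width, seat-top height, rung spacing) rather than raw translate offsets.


An open bookshelf. Two side panels, each 31 mm thick, 301 mm deep and 668 mm tall, stand 543 mm apart (outside-to-outside). Between them sit 3 shelves, each 18 mm thick and 301 mm deep, spanning the full gap between the sides. The bottom shelf rests on the floor (its underside at z = 0) and the clear gap between one shelf's top and the next shelf's underside is 243 mm.


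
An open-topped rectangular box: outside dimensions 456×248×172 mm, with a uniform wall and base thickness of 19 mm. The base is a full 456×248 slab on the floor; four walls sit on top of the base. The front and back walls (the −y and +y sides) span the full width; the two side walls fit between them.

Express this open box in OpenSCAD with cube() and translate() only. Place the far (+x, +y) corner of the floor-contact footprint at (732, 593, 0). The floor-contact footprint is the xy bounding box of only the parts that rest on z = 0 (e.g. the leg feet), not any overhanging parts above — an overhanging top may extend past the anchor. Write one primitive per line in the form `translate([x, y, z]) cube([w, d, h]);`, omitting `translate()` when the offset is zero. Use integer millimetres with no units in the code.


translate([276, 345, 0]) cube([456, 248, 19]);
translate([276, 345, 19]) cube([456, 19, 153]);
translate([276, 574, 19]) cube([456, 19, 153]);
translate([276, 364, 19]) cube([19, 210, 153]);
translate([713, 364, 19]) cube([19, 210, 153]);


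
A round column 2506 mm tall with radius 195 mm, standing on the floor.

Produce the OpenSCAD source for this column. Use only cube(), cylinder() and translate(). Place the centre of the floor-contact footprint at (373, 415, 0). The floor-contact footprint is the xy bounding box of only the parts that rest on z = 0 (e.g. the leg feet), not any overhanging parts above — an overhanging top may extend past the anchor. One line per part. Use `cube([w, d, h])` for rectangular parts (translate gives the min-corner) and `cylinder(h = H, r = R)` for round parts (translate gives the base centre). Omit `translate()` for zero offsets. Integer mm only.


translate([373, 415, 0]) cylinder(h = 2506, r = 195);


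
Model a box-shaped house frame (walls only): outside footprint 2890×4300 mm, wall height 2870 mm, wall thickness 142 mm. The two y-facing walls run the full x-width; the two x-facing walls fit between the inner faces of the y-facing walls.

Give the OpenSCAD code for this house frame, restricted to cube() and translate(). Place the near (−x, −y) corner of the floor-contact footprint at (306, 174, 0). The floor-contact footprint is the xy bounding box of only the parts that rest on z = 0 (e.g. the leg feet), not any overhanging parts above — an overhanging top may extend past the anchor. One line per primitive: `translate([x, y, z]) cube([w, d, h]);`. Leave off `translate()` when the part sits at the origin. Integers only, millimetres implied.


translate([306, 174, 0]) cube([2890, 142, 2870]);
translate([306, 4332, 0]) cube([2890, 142, 2870]);
translate([306, 316, 0]) cube([142, 4016, 2870]);
translate([3054, 316, 0]) cube([142, 4016, 2870]);


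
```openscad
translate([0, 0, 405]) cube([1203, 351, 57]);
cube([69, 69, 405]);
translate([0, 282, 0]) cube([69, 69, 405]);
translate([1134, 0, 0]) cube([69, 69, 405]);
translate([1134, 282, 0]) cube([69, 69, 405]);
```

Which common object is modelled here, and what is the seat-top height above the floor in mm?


A bench. The seat-top height is 462 mm.

A long slab on four corner posts — a bench. The slab sits at z = 405 with thickness 57, so the top is 405 + 57 = 462 mm.


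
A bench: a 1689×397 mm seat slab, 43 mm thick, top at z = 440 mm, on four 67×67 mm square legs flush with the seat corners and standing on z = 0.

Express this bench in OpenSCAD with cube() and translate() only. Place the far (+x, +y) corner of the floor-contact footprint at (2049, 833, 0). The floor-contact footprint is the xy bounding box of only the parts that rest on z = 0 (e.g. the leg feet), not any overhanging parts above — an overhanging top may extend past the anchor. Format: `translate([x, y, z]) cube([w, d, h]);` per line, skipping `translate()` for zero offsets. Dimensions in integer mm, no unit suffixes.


translate([360, 436, 397]) cube([1689, 397, 43]);
translate([360, 436, 0]) cube([67, 67, 397]);
translate([360, 766, 0]) cube([67, 67, 397]);
translate([1982, 436, 0]) cube([67, 67, 397]);
translate([1982, 766, 0]) cube([67, 67, 397]);


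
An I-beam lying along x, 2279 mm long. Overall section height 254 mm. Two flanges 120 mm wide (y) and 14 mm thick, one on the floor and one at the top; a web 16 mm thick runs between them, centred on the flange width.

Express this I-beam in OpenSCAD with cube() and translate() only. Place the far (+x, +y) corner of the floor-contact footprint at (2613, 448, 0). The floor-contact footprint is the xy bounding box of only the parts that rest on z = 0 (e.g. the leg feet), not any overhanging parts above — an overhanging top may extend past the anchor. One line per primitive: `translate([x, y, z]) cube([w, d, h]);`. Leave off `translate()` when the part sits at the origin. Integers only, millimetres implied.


translate([334, 328, 0]) cube([2279, 120, 14]);
translate([334, 380, 14]) cube([2279, 16, 226]);
translate([334, 328, 240]) cube([2279, 120, 14]);


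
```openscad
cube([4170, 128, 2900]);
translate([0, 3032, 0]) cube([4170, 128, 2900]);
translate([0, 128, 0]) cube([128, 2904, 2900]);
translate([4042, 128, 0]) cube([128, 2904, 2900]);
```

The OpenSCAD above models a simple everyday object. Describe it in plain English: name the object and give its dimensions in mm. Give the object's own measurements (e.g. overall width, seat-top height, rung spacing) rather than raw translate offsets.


The wall frame of a small rectangular building: four walls, each 2900 mm tall and 128 mm thick, enclosing a footprint 4170 mm (x) by 3160 mm (y) outside-to-outside, with no floor or roof. The front and back walls (the −y and +y sides) span the full width; the two side walls fit between them.


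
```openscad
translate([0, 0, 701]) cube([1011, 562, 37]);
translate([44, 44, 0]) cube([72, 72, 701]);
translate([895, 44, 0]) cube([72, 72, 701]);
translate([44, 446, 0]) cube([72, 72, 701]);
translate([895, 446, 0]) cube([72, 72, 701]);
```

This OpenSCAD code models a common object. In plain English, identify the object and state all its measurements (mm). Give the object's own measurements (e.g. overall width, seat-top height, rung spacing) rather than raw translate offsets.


A table: top 1011 mm (x) × 562 mm (y), 37 mm thick, upper face at z = 738 mm, on four 72×72 mm square legs, each inset 44 mm from the nearest pair of top edges from z = 0 to the bottom of the top.


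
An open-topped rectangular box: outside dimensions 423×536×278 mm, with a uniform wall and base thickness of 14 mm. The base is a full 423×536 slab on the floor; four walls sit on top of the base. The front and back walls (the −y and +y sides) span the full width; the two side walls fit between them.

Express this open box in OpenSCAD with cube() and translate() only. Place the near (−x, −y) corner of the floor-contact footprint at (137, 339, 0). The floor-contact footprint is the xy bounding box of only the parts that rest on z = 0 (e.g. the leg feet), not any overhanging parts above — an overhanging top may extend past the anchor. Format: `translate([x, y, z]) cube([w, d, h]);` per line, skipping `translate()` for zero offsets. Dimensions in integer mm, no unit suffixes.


translate([137, 339, 0]) cube([423, 536, 14]);
translate([137, 339, 14]) cube([423, 14, 264]);
translate([137, 861, 14]) cube([423, 14, 264]);
translate([137, 353, 14]) cube([14, 508, 264]);
translate([546, 353, 14]) cube([14, 508, 264]);


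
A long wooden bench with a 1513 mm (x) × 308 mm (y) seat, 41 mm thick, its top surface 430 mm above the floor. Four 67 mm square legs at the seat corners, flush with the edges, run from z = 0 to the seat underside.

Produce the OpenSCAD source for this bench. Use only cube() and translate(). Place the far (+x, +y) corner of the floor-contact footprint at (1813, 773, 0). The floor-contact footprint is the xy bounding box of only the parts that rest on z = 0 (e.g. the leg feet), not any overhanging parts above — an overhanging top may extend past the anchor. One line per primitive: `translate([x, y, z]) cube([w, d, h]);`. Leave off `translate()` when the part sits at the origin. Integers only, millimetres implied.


translate([300, 465, 389]) cube([1513, 308, 41]);
translate([300, 465, 0]) cube([67, 67, 389]);
translate([300, 706, 0]) cube([67, 67, 389]);
translate([1746, 465, 0]) cube([67, 67, 389]);
translate([1746, 706, 0]) cube([67, 67, 389]);


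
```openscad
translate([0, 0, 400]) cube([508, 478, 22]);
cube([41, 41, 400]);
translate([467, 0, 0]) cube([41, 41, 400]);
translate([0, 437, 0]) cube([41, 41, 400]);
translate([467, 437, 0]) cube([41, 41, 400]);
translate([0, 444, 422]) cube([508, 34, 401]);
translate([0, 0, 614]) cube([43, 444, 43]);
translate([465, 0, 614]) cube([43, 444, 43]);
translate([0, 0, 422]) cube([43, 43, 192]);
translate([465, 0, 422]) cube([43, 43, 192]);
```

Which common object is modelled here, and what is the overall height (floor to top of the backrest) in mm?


A chair. The overall height is 823 mm.

A slab on four corner posts with a tall panel at the back — a chair. The seat slab sits at z = 400 with thickness 22, and the 401 mm backrest starts at the seat top, so the overall height is 400 + 22 + 401 = 823 mm.


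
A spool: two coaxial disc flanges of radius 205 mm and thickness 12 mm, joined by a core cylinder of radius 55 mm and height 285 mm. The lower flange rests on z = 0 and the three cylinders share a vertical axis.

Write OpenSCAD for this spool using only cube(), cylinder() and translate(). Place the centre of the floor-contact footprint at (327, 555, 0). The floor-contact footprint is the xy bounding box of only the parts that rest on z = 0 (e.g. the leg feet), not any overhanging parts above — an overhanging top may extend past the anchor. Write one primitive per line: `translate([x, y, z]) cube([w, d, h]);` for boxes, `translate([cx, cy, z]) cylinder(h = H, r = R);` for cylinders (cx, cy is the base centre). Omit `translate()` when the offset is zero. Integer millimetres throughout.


translate([327, 555, 0]) cylinder(h = 12, r = 205);
translate([327, 555, 12]) cylinder(h = 285, r = 55);
translate([327, 555, 297]) cylinder(h = 12, r = 205);


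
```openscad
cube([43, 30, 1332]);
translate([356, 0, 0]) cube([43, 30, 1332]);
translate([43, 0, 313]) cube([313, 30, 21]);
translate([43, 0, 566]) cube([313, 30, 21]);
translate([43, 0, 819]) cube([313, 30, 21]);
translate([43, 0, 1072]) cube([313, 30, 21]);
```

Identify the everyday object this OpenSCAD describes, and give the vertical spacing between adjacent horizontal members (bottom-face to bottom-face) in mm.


A ladder. The rung spacing is 253 mm.

Two tall 43×30 posts with 4 short bars between them — a ladder. Adjacent rungs sit at z = 313 and z = 566, so the spacing is 566 − 313 = 253 mm.


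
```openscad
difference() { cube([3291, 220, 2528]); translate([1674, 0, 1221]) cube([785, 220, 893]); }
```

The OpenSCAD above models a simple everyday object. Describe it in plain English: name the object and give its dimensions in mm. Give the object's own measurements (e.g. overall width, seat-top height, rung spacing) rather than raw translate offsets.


A wall 3291 mm long (x), 220 mm thick (y), 2528 mm tall, with a rectangular window opening cut through it. The opening is 785 mm wide and 893 mm tall; its sill is at z = 1221 mm and its near (−x) edge is 1674 mm from the wall's −x end. The opening passes through the full wall thickness.


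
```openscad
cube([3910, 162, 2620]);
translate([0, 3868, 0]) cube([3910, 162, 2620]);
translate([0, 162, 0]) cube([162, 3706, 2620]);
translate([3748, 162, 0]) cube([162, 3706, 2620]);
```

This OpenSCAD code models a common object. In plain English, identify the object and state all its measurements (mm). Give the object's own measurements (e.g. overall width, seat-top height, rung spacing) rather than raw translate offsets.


The wall frame of a small rectangular building: four walls, each 2620 mm tall and 162 mm thick, enclosing a footprint 3910 mm (x) by 4030 mm (y) outside-to-outside, with no floor or roof. The front and back walls (the −y and +y sides) span the full width; the two side walls fit between them.


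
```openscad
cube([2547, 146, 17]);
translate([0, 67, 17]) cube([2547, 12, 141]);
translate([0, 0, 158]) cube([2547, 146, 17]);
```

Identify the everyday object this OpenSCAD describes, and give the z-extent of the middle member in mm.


An I-beam. The web height is 141 mm.

Two wide flanges with a thin centred web — an I-beam. Overall 175 mm minus two 17 mm flanges gives a web of 175 − 2·17 = 141 mm.


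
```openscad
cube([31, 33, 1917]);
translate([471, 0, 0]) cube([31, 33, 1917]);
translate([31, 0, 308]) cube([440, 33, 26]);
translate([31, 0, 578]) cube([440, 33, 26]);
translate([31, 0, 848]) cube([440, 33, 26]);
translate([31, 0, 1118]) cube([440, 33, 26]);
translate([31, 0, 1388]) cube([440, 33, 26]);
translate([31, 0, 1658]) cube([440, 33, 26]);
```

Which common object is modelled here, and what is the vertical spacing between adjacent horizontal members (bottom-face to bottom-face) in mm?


A ladder. The rung spacing is 270 mm.

Two tall 31×33 posts with 6 short bars between them — a ladder. Adjacent rungs sit at z = 308 and z = 578, so the spacing is 578 − 308 = 270 mm.


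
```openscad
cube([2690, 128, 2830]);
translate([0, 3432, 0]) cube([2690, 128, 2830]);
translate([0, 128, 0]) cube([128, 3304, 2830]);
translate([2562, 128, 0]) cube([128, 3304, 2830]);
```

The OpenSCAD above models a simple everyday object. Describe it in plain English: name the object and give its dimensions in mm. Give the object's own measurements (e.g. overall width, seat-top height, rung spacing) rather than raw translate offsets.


The wall frame of a small rectangular building: four walls, each 2830 mm tall and 128 mm thick, enclosing a footprint 2690 mm (x) by 3560 mm (y) outside-to-outside, with no floor or roof. The front and back walls (the −y and +y sides) span the full width; the two side walls fit between them.


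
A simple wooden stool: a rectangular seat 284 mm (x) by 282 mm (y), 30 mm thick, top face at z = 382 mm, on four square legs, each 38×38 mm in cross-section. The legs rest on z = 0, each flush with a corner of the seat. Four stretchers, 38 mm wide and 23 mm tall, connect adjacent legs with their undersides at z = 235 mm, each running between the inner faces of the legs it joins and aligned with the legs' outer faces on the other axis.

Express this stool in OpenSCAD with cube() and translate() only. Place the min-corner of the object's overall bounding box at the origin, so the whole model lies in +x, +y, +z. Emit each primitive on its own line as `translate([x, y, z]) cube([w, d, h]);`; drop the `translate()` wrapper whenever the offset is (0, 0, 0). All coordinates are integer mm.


translate([0, 0, 352]) cube([284, 282, 30]);
cube([38, 38, 352]);
translate([246, 0, 0]) cube([38, 38, 352]);
translate([0, 244, 0]) cube([38, 38, 352]);
translate([246, 244, 0]) cube([38, 38, 352]);
translate([38, 0, 235]) cube([208, 38, 23]);
translate([38, 244, 235]) cube([208, 38, 23]);
translate([0, 38, 235]) cube([38, 206, 23]);
translate([246, 38, 235]) cube([38, 206, 23]);


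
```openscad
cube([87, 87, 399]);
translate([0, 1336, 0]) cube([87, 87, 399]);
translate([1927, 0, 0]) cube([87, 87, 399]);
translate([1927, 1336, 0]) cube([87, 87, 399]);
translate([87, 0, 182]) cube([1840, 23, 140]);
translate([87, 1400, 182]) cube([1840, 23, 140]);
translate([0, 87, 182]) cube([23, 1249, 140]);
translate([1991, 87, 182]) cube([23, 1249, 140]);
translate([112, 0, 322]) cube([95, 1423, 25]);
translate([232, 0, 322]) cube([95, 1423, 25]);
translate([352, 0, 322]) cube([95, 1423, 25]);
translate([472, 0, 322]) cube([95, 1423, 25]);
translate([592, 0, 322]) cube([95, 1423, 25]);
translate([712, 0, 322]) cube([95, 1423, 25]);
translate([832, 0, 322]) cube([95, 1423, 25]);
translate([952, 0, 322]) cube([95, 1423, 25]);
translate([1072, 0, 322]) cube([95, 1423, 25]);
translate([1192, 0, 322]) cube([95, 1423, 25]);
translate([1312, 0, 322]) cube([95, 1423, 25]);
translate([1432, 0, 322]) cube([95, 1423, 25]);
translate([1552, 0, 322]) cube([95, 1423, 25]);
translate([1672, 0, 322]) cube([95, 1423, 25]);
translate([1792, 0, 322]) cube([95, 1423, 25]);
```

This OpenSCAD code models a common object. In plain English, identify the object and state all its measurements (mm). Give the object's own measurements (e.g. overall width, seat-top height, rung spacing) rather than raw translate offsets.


A bed frame 2014 mm long (x) by 1423 mm wide (y). Four 87×87 mm corner posts, 399 mm tall, at the corners of the footprint. Four rails of 23 mm thickness and 140 mm height run between adjacent posts with their undersides at z = 182 mm, their outer faces flush with the outside of the frame (the two x-running rails run between the posts' inner faces; the two y-running rails run between the posts' inner faces). 15 slats, each 95 mm wide (x) and 25 mm thick, lie across the top of the two x-running rails, running the full 1423 mm width of the frame in y; along x they sit between the end posts with a 25 mm gap after the −x posts and between neighbouring slats, leaving 40 mm before the +x posts.


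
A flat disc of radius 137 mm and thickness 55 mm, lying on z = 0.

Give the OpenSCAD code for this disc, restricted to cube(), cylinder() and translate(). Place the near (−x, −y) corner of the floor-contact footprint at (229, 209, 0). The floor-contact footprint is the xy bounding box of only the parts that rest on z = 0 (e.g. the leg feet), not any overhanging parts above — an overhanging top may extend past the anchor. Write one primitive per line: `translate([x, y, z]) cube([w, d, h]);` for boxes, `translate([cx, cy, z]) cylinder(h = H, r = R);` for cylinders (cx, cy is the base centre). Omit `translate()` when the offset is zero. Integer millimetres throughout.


translate([366, 346, 0]) cylinder(h = 55, r = 137);


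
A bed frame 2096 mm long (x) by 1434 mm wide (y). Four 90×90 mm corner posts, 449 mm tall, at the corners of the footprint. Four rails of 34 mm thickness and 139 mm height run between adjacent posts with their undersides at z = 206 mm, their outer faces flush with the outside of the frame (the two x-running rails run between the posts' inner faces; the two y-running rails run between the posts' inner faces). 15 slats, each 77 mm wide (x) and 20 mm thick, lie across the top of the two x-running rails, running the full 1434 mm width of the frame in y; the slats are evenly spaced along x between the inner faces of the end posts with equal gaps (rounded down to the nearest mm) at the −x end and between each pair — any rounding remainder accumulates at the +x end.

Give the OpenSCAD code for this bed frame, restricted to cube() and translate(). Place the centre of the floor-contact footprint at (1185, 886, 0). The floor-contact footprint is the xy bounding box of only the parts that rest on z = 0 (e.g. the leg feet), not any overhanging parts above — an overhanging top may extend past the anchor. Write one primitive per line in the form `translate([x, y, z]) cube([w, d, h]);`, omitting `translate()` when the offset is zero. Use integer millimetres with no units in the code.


// slat z = rail_z + rail_h = 206 + 139 = 345
// slat gap = ⌊(1916 − 15·77) / 16⌋ = 47
translate([137, 169, 0]) cube([90, 90, 449]);
translate([137, 1513, 0]) cube([90, 90, 449]);
translate([2143, 169, 0]) cube([90, 90, 449]);
translate([2143, 1513, 0]) cube([90, 90, 449]);
translate([227, 169, 206]) cube([1916, 34, 139]);
translate([227, 1569, 206]) cube([1916, 34, 139]);
translate([137, 259, 206]) cube([34, 1254, 139]);
translate([2199, 259, 206]) cube([34, 1254, 139]);
translate([274, 169, 345]) cube([77, 1434, 20]);
translate([398, 169, 345]) cube([77, 1434, 20]);
translate([522, 169, 345]) cube([77, 1434, 20]);
translate([646, 169, 345]) cube([77, 1434, 20]);
translate([770, 169, 345]) cube([77, 1434, 20]);
translate([894, 169, 345]) cube([77, 1434, 20]);
translate([1018, 169, 345]) cube([77, 1434, 20]);
translate([1142, 169, 345]) cube([77, 1434, 20]);
translate([1266, 169, 345]) cube([77, 1434, 20]);
translate([1390, 169, 345]) cube([77, 1434, 20]);
translate([1514, 169, 345]) cube([77, 1434, 20]);
translate([1638, 169, 345]) cube([77, 1434, 20]);
translate([1762, 169, 345]) cube([77, 1434, 20]);
translate([1886, 169, 345]) cube([77, 1434, 20]);
translate([2010, 169, 345]) cube([77, 1434, 20]);


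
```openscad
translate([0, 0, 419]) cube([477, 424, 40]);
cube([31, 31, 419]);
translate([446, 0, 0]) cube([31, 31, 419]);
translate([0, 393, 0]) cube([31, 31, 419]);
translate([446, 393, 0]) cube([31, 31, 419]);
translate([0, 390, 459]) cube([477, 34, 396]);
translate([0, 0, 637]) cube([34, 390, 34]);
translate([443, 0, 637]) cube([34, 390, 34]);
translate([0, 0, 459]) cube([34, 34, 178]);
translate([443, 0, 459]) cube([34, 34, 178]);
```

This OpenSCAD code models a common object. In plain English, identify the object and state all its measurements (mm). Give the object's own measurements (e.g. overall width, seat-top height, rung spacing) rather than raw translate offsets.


A chair. The seat is a 477×424×40 mm slab with its top at z = 459 mm, on four 31×31 mm corner legs (flush with the seat edges, standing on z = 0). A flat backrest 34 mm thick, 396 mm tall, spans the full seat width and rises from the seat top along its +y edge, rear face flush with the rear of the seat. Two armrests of 34×34 mm section run along each side from the seat's front edge to the front of the backrest, top faces 212 mm above the seat top and outer faces flush with the seat's x-edges; a 34×34 mm post under the front of each armrest stands on the seat at the front corner.


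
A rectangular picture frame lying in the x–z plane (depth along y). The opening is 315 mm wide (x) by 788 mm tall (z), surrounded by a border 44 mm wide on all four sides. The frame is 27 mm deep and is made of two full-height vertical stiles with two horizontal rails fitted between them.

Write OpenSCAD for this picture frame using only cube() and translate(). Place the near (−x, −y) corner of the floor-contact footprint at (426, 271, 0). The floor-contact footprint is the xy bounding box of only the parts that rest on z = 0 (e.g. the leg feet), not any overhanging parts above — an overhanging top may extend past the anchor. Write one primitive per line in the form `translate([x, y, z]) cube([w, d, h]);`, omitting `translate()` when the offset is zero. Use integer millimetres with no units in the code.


translate([426, 271, 0]) cube([44, 27, 876]);
translate([785, 271, 0]) cube([44, 27, 876]);
translate([470, 271, 0]) cube([315, 27, 44]);
translate([470, 271, 832]) cube([315, 27, 44]);


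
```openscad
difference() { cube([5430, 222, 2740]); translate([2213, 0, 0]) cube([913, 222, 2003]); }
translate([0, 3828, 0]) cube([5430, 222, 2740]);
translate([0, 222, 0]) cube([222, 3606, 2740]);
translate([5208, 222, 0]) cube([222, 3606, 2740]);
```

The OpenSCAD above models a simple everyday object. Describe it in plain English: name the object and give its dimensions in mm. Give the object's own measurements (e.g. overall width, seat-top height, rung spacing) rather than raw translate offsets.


A single room: four walls, each 2740 mm tall and 222 mm thick, enclosing an outside footprint 5430×4050 mm (x × y), no floor or roof. The front and back walls (−y and +y sides) run the full x-width; the side walls fit between their inner faces. A door opening 913 mm wide and 2003 mm tall is cut through the front wall from the floor up, its −x edge 2213 mm from the wall's −x end.


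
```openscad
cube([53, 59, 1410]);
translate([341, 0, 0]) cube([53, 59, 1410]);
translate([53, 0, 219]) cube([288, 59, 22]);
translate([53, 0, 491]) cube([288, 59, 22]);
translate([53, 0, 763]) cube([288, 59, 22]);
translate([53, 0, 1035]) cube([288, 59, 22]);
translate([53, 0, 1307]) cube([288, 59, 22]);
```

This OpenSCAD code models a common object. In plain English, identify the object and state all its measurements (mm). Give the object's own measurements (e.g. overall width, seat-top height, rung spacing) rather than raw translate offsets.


A straight ladder. Two 53×59 mm vertical rails, 1410 mm tall, stand 394 mm apart (outside-to-outside) with their front faces coplanar on the −y side. 5 rungs, each 59 mm deep and 22 mm tall, span between the inner faces of the rails, front faces flush with the rails. The lowest rung's underside is at z = 219 mm and rungs are spaced 272 mm apart (underside to underside).


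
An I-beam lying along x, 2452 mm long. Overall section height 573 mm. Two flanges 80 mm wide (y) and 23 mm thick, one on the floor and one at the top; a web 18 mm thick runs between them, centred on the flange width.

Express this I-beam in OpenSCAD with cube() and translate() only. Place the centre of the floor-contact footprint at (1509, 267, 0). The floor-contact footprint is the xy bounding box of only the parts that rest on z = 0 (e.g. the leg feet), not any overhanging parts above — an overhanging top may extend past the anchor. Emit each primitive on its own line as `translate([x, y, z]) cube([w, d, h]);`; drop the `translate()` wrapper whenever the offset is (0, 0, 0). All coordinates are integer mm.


translate([283, 227, 0]) cube([2452, 80, 23]);
translate([283, 258, 23]) cube([2452, 18, 527]);
translate([283, 227, 550]) cube([2452, 80, 23]);


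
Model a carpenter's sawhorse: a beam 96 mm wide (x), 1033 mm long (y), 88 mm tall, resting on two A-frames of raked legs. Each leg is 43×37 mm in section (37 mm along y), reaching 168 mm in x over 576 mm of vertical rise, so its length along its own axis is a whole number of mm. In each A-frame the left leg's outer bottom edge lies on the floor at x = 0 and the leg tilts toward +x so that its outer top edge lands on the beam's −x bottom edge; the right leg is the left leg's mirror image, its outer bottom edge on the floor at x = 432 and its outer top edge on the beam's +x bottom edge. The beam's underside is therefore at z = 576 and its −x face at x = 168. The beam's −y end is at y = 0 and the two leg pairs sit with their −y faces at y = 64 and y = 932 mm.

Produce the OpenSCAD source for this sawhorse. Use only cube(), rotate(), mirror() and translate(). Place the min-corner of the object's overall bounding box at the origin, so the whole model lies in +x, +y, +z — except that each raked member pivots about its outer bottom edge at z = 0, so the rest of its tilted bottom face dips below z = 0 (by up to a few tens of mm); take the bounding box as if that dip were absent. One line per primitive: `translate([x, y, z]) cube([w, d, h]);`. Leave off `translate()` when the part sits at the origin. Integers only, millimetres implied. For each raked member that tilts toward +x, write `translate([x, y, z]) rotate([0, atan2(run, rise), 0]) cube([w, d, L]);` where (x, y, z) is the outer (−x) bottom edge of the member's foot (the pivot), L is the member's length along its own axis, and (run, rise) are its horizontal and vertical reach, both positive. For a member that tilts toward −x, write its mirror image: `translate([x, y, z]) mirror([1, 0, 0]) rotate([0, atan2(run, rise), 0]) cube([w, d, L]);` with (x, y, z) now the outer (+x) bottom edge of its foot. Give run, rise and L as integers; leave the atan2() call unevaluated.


// leg length = √(168² + 576²) = 600
// right-leg outer foot x = 2·168 + 96 = 432
// beam min-corner = (168, 0, 576)
translate([168, 0, 576]) cube([96, 1033, 88]);
translate([0, 64, 0]) rotate([0, atan2(168, 576), 0]) cube([43, 37, 600]);
translate([432, 64, 0]) mirror([1, 0, 0]) rotate([0, atan2(168, 576), 0]) cube([43, 37, 600]);
translate([0, 932, 0]) rotate([0, atan2(168, 576), 0]) cube([43, 37, 600]);
translate([432, 932, 0]) mirror([1, 0, 0]) rotate([0, atan2(168, 576), 0]) cube([43, 37, 600]);


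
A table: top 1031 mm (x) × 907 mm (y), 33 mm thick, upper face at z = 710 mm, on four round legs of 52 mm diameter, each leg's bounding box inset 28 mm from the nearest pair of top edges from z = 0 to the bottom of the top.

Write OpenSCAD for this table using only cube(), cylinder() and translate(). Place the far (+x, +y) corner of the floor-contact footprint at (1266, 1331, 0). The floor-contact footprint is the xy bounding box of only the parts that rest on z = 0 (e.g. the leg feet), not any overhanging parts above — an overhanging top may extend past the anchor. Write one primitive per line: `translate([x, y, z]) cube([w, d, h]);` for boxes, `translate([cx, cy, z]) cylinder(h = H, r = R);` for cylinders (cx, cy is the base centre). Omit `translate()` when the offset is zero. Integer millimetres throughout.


translate([263, 452, 677]) cube([1031, 907, 33]);
translate([317, 506, 0]) cylinder(h = 677, r = 26);
translate([1240, 506, 0]) cylinder(h = 677, r = 26);
translate([317, 1305, 0]) cylinder(h = 677, r = 26);
translate([1240, 1305, 0]) cylinder(h = 677, r = 26);


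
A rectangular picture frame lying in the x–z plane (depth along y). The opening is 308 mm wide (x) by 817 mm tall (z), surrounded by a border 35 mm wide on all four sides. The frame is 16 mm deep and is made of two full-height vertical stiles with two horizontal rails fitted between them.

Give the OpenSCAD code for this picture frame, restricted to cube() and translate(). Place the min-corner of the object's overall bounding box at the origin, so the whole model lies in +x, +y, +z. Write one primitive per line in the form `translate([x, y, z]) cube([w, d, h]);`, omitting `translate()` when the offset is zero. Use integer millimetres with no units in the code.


cube([35, 16, 887]);
translate([343, 0, 0]) cube([35, 16, 887]);
translate([35, 0, 0]) cube([308, 16, 35]);
translate([35, 0, 852]) cube([308, 16, 35]);
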